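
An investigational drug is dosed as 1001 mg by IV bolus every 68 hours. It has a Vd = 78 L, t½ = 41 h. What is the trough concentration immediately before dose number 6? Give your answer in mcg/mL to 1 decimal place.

5.9 mcg/mL

f = (1/2)^(τ/t½) = (1/2)^(68/41) ≈ 0.3168.
C₀ = D/Vd = 1001/78 ≈ 12.833 mcg/mL.
Before the 6th dose, 5 doses have been given. Superposition: Cmin = C₀·(f + f² + … + f^5).
≈ 12.833 × (0.3168 + 0.1004 + 0.0318 + 0.0101 + 0.0032) ≈ 12.833 × 0.4623 ≈ 5.933 mcg/mL.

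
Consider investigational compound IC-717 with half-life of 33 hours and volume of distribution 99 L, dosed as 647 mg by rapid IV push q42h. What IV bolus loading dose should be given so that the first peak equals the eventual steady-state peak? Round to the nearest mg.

1104 mg

f = (1/2)^(42/33) ≈ 0.413877; accumulation ratio R = 1/(1−f) ≈ 1.70613.
Loading dose to hit Cmax,ss on first dose: D_load = D_maint·R ≈ 647 × 1.70613 ≈ 1103.87 mg.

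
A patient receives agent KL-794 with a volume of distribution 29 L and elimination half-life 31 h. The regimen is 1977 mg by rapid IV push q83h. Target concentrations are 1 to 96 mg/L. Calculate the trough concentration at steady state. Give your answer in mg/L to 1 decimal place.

τ/t½ = 83/31 ≈ 2.6774, so fraction remaining f = (1/2)^(83/31) ≈ 0.1563.
Each bolus raises the concentration by D/Vd = 1977/29 ≈ 68.172 mg/L.
Steady-state trough Cmin,ss = C₀·f/(1−f) ≈ 68.172 × 0.1563/0.8437 ≈ 12.629 mg/L.
Trough 12.6 mg/L vs MEC 1 mg/L: adequate.

12.6 mg/L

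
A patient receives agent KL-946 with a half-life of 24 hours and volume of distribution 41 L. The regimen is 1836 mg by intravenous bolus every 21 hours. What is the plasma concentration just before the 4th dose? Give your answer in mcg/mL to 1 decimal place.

f = (1/2)^(τ/t½) = (1/2)^(21/24) ≈ 0.5453.
C₀ = D/Vd = 1836/41 ≈ 44.780 mcg/mL.
Before the 4th dose, 3 doses have been given. Superposition: Cmin = C₀·(f + f² + … + f^3).
≈ 44.780 × (0.5453 + 0.2974 + 0.1621) ≈ 44.780 × 1.0048 ≈ 44.995 mcg/mL.

45.0 mcg/mL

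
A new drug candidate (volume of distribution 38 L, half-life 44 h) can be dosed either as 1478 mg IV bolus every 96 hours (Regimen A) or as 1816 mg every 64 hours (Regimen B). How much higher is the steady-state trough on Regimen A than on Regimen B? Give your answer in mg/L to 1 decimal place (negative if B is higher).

-16.5 mg/L

Regimen A: f = (1/2)^(96/44) ≈ 0.2204; Cmin,ss = (1478/38)·f/(1−f) ≈ 10.996 mg/L.
Regimen B: f = (1/2)^(64/44) ≈ 0.3649; Cmin,ss = (1816/38)·f/(1−f) ≈ 27.458 mg/L.
Difference ≈ 10.996 − 27.458 ≈ -16.462 mg/L.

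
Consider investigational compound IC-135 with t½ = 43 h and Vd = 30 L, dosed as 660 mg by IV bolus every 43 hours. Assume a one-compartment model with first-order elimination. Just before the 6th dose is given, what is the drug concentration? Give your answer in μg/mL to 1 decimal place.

21.3 μg/mL

f = (1/2)^(τ/t½) = (1/2)^(43/43) ≈ 0.5000.
C₀ = D/Vd = 660/30 ≈ 22.000 μg/mL.
Before the 6th dose, 5 doses have been given. Superposition: Cmin = C₀·(f + f² + … + f^5).
≈ 22.000 × (0.5000 + 0.2500 + 0.1250 + 0.0625 + 0.0313) ≈ 22.000 × 0.9688 ≈ 21.314 μg/mL.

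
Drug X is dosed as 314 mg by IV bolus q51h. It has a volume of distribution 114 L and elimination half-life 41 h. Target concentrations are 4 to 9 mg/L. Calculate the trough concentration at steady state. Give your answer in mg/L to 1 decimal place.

Over one 51-h interval, 51/41 ≈ 1.2439 half-lives elapse, leaving f ≈ 0.4222 of each dose.
At steady state, accumulation factor R = 1/(1 − e^(−kτ)) ≈ 1.7307.
Single-dose peak C₀ = D/Vd = 314/114 ≈ 2.754 mg/L.
Cmax,ss = C₀/(1 − f) ≈ 2.754/0.5778 ≈ 4.766 mg/L.
One interval later, Cmin,ss = Cmax,ss·e^(−kτ) ≈ 4.766 × 0.4222 ≈ 2.012 mg/L.
Trough 2.0 mg/L vs MEC 4 mg/L: subtherapeutic.

2.0 mg/L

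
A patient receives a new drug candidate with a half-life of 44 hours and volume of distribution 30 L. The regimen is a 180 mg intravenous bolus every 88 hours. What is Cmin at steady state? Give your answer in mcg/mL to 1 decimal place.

2.0 mcg/mL

τ = 88 h = 2 half-lives, so f = (1/2)^2 = 0.25.
At steady state, R = 1/(1 − 0.25) = 4/3.
Single-dose peak C₀ = D/Vd = 180/30 = 6 mcg/mL.
Steady-state peak Cmax,ss = C₀·R = 6 × 4/3 ≈ 8.000 mcg/mL.
Steady-state trough Cmin,ss = Cmax,ss·f ≈ 8.000 × 0.25 ≈ 2.000 mcg/mL.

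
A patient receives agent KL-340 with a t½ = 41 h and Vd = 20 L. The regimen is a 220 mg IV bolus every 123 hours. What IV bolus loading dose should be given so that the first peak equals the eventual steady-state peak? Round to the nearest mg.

f = (1/2)^(123/41) ≈ 0.125000; accumulation ratio R = 1/(1−f) ≈ 1.14286.
Loading dose to hit Cmax,ss on first dose: D_load = D_maint·R ≈ 220 × 1.14286 ≈ 251.43 mg.

251 mg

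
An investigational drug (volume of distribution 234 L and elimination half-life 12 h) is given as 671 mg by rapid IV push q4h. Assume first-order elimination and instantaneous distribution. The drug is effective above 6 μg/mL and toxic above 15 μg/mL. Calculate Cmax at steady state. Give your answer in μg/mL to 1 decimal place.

k = ln2/t½ = ln2/12 ≈ 0.057762 h⁻¹; fraction remaining f = e^(−kτ) = e^(−0.057762×4) ≈ 0.7937.
At steady state, accumulation factor R = 1/(1 − e^(−kτ)) ≈ 4.8473.
Single-dose peak C₀ = D/Vd = 671/234 ≈ 2.868 μg/mL.
Steady-state peak Cmax,ss = C₀·R ≈ 2.868 × 4.8473 ≈ 13.902 μg/mL.
Peak 13.9 μg/mL vs MTC 15 μg/mL: below toxic threshold.

13.9 μg/mL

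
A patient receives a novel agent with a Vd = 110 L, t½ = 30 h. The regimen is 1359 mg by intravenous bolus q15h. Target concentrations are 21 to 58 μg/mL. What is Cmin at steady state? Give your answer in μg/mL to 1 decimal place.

29.8 μg/mL

Over one 15-h interval, 15/30 ≈ 0.5 half-lives elapse, leaving f ≈ 0.7071 of each dose.
At steady state, accumulation factor R = 1/(1 − e^(−kτ)) ≈ 3.4141.
Single-dose peak C₀ = D/Vd = 1359/110 ≈ 12.355 μg/mL.
Steady-state peak Cmax,ss = C₀·R ≈ 12.355 × 3.4141 ≈ 42.181 μg/mL.
Steady-state trough Cmin,ss = Cmax,ss·f ≈ 42.181 × 0.7071 ≈ 29.826 μg/mL.
Trough 29.8 μg/mL vs MEC 21 μg/mL: adequate.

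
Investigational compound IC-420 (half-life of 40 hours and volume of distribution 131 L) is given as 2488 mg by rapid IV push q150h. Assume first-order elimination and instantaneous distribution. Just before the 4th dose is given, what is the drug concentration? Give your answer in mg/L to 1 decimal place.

f = (1/2)^(τ/t½) = (1/2)^(150/40) ≈ 0.0743.
C₀ = D/Vd = 2488/131 ≈ 18.992 mg/L.
Before the 4th dose, 3 doses have been given. Superposition: Cmin = C₀·(f + f² + … + f^3).
≈ 18.992 × (0.0743 + 0.0055 + 0.0004) ≈ 18.992 × 0.0802 ≈ 1.523 mg/L.

1.5 mg/L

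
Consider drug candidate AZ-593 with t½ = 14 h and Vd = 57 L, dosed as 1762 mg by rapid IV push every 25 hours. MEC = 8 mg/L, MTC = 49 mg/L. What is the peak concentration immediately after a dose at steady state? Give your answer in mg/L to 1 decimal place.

τ/t½ = 25/14 ≈ 1.7857, so fraction remaining f = (1/2)^(25/14) ≈ 0.2900.
Accumulation ratio R = 1/(1 − f) ≈ 1/0.7100 ≈ 1.4085.
Each bolus raises the concentration by D/Vd = 1762/57 ≈ 30.912 mg/L.
Steady-state peak Cmax,ss = C₀·R ≈ 30.912 × 1.4085 ≈ 43.540 mg/L.
Peak 43.5 mg/L vs MTC 49 mg/L: below toxic threshold.

43.5 mg/L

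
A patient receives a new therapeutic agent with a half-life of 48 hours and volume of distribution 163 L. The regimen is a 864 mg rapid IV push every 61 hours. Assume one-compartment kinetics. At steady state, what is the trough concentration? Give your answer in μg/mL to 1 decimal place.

Over one 61-h interval, 61/48 ≈ 1.2708 half-lives elapse, leaving f ≈ 0.4144 of each dose.
Accumulation ratio R = 1/(1 − f) ≈ 1/0.5856 ≈ 1.7077.
Single-dose peak C₀ = D/Vd = 864/163 ≈ 5.301 μg/mL.
Steady-state peak Cmax,ss = C₀·R ≈ 5.301 × 1.7077 ≈ 9.053 μg/mL.
One interval later, Cmin,ss = Cmax,ss·e^(−kτ) ≈ 9.053 × 0.4144 ≈ 3.752 μg/mL.

3.8 μg/mL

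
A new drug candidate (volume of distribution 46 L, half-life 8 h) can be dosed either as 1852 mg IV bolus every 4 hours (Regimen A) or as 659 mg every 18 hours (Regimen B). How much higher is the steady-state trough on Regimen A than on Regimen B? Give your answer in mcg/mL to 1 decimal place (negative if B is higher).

93.4 mcg/mL

Regimen A: f = (1/2)^(4/8) ≈ 0.7071; Cmin,ss = (1852/46)·f/(1−f) ≈ 97.195 mcg/mL.
Regimen B: f = (1/2)^(18/8) ≈ 0.2102; Cmin,ss = (659/46)·f/(1−f) ≈ 3.813 mcg/mL.
Difference ≈ 97.195 − 3.813 ≈ 93.382 mcg/mL.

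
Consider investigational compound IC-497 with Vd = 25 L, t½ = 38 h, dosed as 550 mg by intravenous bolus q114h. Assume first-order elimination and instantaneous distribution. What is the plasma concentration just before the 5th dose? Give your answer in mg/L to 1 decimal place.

f = (1/2)^(τ/t½) = (1/2)^(114/38) ≈ 0.1250.
C₀ = D/Vd = 550/25 ≈ 22.000 mg/L.
Before the 5th dose, 4 doses have been given. Superposition: Cmin = C₀·(f + f² + … + f^4).
≈ 22.000 × (0.1250 + 0.0156 + 0.0020 + 0.0002) ≈ 22.000 × 0.1428 ≈ 3.142 mg/L.

3.1 mg/L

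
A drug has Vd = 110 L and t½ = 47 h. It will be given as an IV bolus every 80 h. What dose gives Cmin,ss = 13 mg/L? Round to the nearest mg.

3223 mg

τ/t½ = 80/47 ≈ 1.7021, so f = (1/2)^(80/47) ≈ 0.307333.
Cmin,ss = (D/Vd)·f/(1−f), so D = Cmin,ss·Vd·(1−f)/f.
D = 13 × 110 × (1−f)/f ≈ 13 × 110 × 2.25380 ≈ 3222.93 mg.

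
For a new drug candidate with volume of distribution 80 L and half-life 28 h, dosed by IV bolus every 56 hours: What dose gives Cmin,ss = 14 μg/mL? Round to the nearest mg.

3360 mg

τ/t½ = 56/28 ≈ 2, so f = (1/2)^(56/28) ≈ 0.250000.
Cmin,ss = (D/Vd)·f/(1−f), so D = Cmin,ss·Vd·(1−f)/f.
D = 14 × 80 × (1−f)/f ≈ 14 × 80 × 3.00000 ≈ 3360.00 mg.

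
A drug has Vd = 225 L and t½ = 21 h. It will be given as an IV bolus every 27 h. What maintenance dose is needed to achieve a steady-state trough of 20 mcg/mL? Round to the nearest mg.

τ/t½ = 27/21 ≈ 1.2857, so f = (1/2)^(27/21) ≈ 0.410168.
Cmin,ss = (D/Vd)·f/(1−f), so D = Cmin,ss·Vd·(1−f)/f.
D = 20 × 225 × (1−f)/f ≈ 20 × 225 × 1.43803 ≈ 6471.13 mg.

6471 mg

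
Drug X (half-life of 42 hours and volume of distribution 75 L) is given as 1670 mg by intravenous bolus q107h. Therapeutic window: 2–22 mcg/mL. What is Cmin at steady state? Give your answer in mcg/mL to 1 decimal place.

Over one 107-h interval, 107/42 ≈ 2.5476 half-lives elapse, leaving f ≈ 0.1710 of each dose.
At steady state, accumulation factor R = 1/(1 − e^(−kτ)) ≈ 1.2063.
Each bolus raises the concentration by D/Vd = 1670/75 ≈ 22.267 mcg/mL.
Steady-state peak Cmax,ss = C₀·R ≈ 22.267 × 1.2063 ≈ 26.861 mcg/mL.
Steady-state trough Cmin,ss = Cmax,ss·f ≈ 26.861 × 0.1710 ≈ 4.593 mcg/mL.
Trough 4.6 mcg/mL vs MEC 2 mcg/mL: adequate.

4.6 mcg/mL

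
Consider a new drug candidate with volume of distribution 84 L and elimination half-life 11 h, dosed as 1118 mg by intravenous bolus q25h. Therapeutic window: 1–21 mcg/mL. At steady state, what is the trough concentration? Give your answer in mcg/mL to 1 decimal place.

Over one 25-h interval, 25/11 ≈ 2.2727 half-lives elapse, leaving f ≈ 0.2069 of each dose.
Each bolus raises the concentration by D/Vd = 1118/84 ≈ 13.310 mcg/mL.
Steady-state trough Cmin,ss = C₀·f/(1−f) ≈ 13.310 × 0.2069/0.7931 ≈ 3.472 mcg/mL.
Trough 3.5 mcg/mL vs MEC 1 mcg/mL: adequate.

3.5 mcg/mL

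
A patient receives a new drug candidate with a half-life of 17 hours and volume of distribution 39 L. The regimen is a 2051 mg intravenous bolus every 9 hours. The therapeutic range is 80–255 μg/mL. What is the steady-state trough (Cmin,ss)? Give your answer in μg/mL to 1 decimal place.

τ/t½ = 9/17 ≈ 0.52941, so fraction remaining f = (1/2)^(9/17) ≈ 0.6928.
Each bolus raises the concentration by D/Vd = 2051/39 ≈ 52.590 μg/mL.
Steady-state trough Cmin,ss = C₀·f/(1−f) ≈ 52.590 × 0.6928/0.3072 ≈ 118.601 μg/mL.
Trough 118.6 μg/mL vs MEC 80 μg/mL: adequate.

118.6 μg/mL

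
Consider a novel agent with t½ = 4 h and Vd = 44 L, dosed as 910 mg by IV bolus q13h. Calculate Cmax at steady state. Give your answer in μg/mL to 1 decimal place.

τ/t½ = 13/4 ≈ 3.25, so fraction remaining f = (1/2)^(13/4) ≈ 0.1051.
At steady state, accumulation factor R = 1/(1 − e^(−kτ)) ≈ 1.1174.
Each bolus raises the concentration by D/Vd = 910/44 ≈ 20.682 μg/mL.
Steady-state peak Cmax,ss = C₀·R ≈ 20.682 × 1.1174 ≈ 23.110 μg/mL.

23.1 μg/mL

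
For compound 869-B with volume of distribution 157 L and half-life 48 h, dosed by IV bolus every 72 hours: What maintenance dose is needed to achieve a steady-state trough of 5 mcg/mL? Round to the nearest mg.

1435 mg

τ/t½ = 72/48 ≈ 1.5, so f = (1/2)^(72/48) ≈ 0.353553.
Cmin,ss = (D/Vd)·f/(1−f), so D = Cmin,ss·Vd·(1−f)/f.
D = 5 × 157 × (1−f)/f ≈ 5 × 157 × 1.82843 ≈ 1435.32 mg.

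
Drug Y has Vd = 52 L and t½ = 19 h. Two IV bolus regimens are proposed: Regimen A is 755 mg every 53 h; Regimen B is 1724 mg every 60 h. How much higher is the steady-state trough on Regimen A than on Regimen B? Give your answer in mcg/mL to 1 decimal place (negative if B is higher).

Regimen A: f = (1/2)^(53/19) ≈ 0.1446; Cmin,ss = (755/52)·f/(1−f) ≈ 2.454 mcg/mL.
Regimen B: f = (1/2)^(60/19) ≈ 0.1120; Cmin,ss = (1724/52)·f/(1−f) ≈ 4.182 mcg/mL.
Difference ≈ 2.454 − 4.182 ≈ -1.728 mcg/mL.

-1.7 mcg/mL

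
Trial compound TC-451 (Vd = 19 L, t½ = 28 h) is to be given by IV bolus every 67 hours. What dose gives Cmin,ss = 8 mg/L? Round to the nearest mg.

τ/t½ = 67/28 ≈ 2.3929, so f = (1/2)^(67/28) ≈ 0.190405.
Cmin,ss = (D/Vd)·f/(1−f), so D = Cmin,ss·Vd·(1−f)/f.
D = 8 × 19 × (1−f)/f ≈ 8 × 19 × 4.25196 ≈ 646.30 mg.

646 mg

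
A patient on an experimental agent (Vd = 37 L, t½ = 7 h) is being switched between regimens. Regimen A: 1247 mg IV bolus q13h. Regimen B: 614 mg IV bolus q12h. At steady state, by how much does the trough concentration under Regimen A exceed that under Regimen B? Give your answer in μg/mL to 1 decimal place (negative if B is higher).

Regimen A: f = (1/2)^(13/7) ≈ 0.2760; Cmin,ss = (1247/37)·f/(1−f) ≈ 12.848 μg/mL.
Regimen B: f = (1/2)^(12/7) ≈ 0.3048; Cmin,ss = (614/37)·f/(1−f) ≈ 7.276 μg/mL.
Difference ≈ 12.848 − 7.276 ≈ 5.572 μg/mL.

5.6 μg/mL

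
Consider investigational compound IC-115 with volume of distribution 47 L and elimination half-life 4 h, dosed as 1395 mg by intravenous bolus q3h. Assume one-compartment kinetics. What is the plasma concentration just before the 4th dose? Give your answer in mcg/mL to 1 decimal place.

34.4 mcg/mL

f = (1/2)^(τ/t½) = (1/2)^(3/4) ≈ 0.5946.
C₀ = D/Vd = 1395/47 ≈ 29.681 mcg/mL.
Before the 4th dose, 3 doses have been given. Superposition: Cmin = C₀·(f + f² + … + f^3).
≈ 29.681 × (0.5946 + 0.3535 + 0.2102) ≈ 29.681 × 1.1583 ≈ 34.380 mcg/mL.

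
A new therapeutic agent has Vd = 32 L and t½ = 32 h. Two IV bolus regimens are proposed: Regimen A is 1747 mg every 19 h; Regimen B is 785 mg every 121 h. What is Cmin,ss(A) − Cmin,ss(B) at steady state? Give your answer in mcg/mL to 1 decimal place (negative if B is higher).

105.3 mcg/mL

Regimen A: f = (1/2)^(19/32) ≈ 0.6626; Cmin,ss = (1747/32)·f/(1−f) ≈ 107.213 mcg/mL.
Regimen B: f = (1/2)^(121/32) ≈ 0.0727; Cmin,ss = (785/32)·f/(1−f) ≈ 1.923 mcg/mL.
Difference ≈ 107.213 − 1.923 ≈ 105.290 mcg/mL.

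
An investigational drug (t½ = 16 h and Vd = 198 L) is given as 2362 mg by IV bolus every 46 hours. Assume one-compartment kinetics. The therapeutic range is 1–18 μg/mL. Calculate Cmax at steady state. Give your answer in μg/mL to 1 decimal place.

Over one 46-h interval, 46/16 ≈ 2.875 half-lives elapse, leaving f ≈ 0.1363 of each dose.
At steady state, accumulation factor R = 1/(1 − e^(−kτ)) ≈ 1.1578.
Each bolus raises the concentration by D/Vd = 2362/198 ≈ 11.929 μg/mL.
Steady-state peak Cmax,ss = C₀·R ≈ 11.929 × 1.1578 ≈ 13.811 μg/mL.
Peak 13.8 μg/mL vs MTC 18 μg/mL: below toxic threshold.

13.8 μg/mL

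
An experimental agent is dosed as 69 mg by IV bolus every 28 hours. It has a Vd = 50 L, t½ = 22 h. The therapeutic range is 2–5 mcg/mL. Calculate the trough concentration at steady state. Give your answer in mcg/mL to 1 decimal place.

Over one 28-h interval, 28/22 ≈ 1.2727 half-lives elapse, leaving f ≈ 0.4139 of each dose.
Single-dose peak C₀ = D/Vd = 69/50 ≈ 1.380 mcg/mL.
Steady-state trough Cmin,ss = C₀·f/(1−f) ≈ 1.380 × 0.4139/0.5861 ≈ 0.975 mcg/mL.
Trough 1.0 mcg/mL vs MEC 2 mcg/mL: subtherapeutic.

1.0 mcg/mL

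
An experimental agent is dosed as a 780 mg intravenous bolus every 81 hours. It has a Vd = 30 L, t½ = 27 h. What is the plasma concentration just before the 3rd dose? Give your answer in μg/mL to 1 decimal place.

f = (1/2)^(τ/t½) = (1/2)^(81/27) ≈ 0.1250.
C₀ = D/Vd = 780/30 ≈ 26.000 μg/mL.
Before the 3rd dose, 2 doses have been given. Superposition: Cmin = C₀·(f + f²).
≈ 26.000 × (0.1250 + 0.0156) ≈ 26.000 × 0.1406 ≈ 3.656 μg/mL.

3.7 μg/mL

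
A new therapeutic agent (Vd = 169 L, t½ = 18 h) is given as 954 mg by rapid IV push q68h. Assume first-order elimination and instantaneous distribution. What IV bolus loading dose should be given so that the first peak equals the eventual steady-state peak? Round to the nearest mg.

f = (1/2)^(68/18) ≈ 0.072908; accumulation ratio R = 1/(1−f) ≈ 1.07864.
Loading dose to hit Cmax,ss on first dose: D_load = D_maint·R ≈ 954 × 1.07864 ≈ 1029.02 mg.

1029 mg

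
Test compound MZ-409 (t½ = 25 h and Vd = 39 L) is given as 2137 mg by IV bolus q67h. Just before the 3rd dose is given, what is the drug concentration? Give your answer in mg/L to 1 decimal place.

f = (1/2)^(τ/t½) = (1/2)^(67/25) ≈ 0.1560.
C₀ = D/Vd = 2137/39 ≈ 54.795 mg/L.
Before the 3rd dose, 2 doses have been given. Superposition: Cmin = C₀·(f + f²).
≈ 54.795 × (0.1560 + 0.0243) ≈ 54.795 × 0.1803 ≈ 9.880 mg/L.

9.9 mg/L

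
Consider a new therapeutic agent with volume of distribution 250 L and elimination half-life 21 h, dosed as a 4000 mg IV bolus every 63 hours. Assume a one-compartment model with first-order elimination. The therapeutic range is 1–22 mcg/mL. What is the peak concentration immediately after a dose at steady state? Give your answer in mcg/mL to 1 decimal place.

18.3 mcg/mL

The dosing interval is 3 half-lives, so f = 2^(−3) = 0.125.
Accumulation ratio R = 1/(1 − f) = 1/0.875 = 8/7.
Single-dose peak C₀ = D/Vd = 4000/250 = 16 mcg/mL.
Steady-state peak Cmax,ss = C₀·R = 16 × 8/7 ≈ 18.286 mcg/mL.
Peak 18.3 mcg/mL vs MTC 22 mcg/mL: below toxic threshold.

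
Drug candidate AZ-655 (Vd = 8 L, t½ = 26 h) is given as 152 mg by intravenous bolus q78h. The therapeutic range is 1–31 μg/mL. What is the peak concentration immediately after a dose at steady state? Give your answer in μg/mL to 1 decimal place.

21.7 μg/mL

τ = 78 h = 3 half-lives, so f = (1/2)^3 = 0.125.
Accumulation ratio R = 1/(1 − f) = 1/0.875 = 8/7.
Single-dose peak C₀ = D/Vd = 152/8 = 19 μg/mL.
Steady-state peak Cmax,ss = C₀·R = 19 × 8/7 ≈ 21.714 μg/mL.
Peak 21.7 μg/mL vs MTC 31 μg/mL: below toxic threshold.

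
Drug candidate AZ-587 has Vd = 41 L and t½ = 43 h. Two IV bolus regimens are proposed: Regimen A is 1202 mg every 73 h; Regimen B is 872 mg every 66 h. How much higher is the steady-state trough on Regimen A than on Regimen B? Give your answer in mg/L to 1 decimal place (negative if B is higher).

1.9 mg/L

Regimen A: f = (1/2)^(73/43) ≈ 0.3083; Cmin,ss = (1202/41)·f/(1−f) ≈ 13.067 mg/L.
Regimen B: f = (1/2)^(66/43) ≈ 0.3451; Cmin,ss = (872/41)·f/(1−f) ≈ 11.207 mg/L.
Difference ≈ 13.067 − 11.207 ≈ 1.860 mg/L.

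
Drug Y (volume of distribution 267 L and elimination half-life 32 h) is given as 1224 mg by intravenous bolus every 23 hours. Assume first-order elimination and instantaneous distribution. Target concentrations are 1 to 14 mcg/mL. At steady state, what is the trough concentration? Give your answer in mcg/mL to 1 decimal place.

7.1 mcg/mL

k = ln2/t½ = ln2/32 ≈ 0.021661 h⁻¹; fraction remaining f = e^(−kτ) = e^(−0.021661×23) ≈ 0.6076.
At steady state, accumulation factor R = 1/(1 − e^(−kτ)) ≈ 2.5484.
Each bolus raises the concentration by D/Vd = 1224/267 ≈ 4.584 mcg/mL.
Cmax,ss = C₀/(1 − f) ≈ 4.584/0.3924 ≈ 11.682 mcg/mL.
Steady-state trough Cmin,ss = Cmax,ss·f ≈ 11.682 × 0.6076 ≈ 7.098 mcg/mL.
Trough 7.1 mcg/mL vs MEC 1 mcg/mL: adequate.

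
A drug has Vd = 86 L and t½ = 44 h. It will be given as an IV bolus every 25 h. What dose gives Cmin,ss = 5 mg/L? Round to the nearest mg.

τ/t½ = 25/44 ≈ 0.56818, so f = (1/2)^(25/44) ≈ 0.674466.
Cmin,ss = (D/Vd)·f/(1−f), so D = Cmin,ss·Vd·(1−f)/f.
D = 5 × 86 × (1−f)/f ≈ 5 × 86 × 0.48265 ≈ 207.54 mg.

208 mg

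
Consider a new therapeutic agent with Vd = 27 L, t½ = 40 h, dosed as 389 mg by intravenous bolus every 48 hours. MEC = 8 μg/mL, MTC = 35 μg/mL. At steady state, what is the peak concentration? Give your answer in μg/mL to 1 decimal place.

25.5 μg/mL

Over one 48-h interval, 48/40 ≈ 1.2 half-lives elapse, leaving f ≈ 0.4353 of each dose.
Accumulation ratio R = 1/(1 − f) ≈ 1/0.5647 ≈ 1.7709.
Each bolus raises the concentration by D/Vd = 389/27 ≈ 14.407 μg/mL.
Cmax,ss = C₀/(1 − f) ≈ 14.407/0.5647 ≈ 25.513 μg/mL.
Peak 25.5 μg/mL vs MTC 35 μg/mL: below toxic threshold.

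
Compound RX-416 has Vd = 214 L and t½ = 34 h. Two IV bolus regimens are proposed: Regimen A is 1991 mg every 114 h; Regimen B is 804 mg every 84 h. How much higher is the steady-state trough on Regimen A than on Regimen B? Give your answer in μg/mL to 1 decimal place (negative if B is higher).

Regimen A: f = (1/2)^(114/34) ≈ 0.0979; Cmin,ss = (1991/214)·f/(1−f) ≈ 1.010 μg/mL.
Regimen B: f = (1/2)^(84/34) ≈ 0.1804; Cmin,ss = (804/214)·f/(1−f) ≈ 0.827 μg/mL.
Difference ≈ 1.010 − 0.827 ≈ 0.183 μg/mL.

0.2 μg/mL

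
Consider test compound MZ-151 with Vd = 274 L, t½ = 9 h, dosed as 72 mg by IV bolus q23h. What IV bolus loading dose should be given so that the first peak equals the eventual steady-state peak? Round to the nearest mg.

87 mg

f = (1/2)^(23/9) ≈ 0.170099; accumulation ratio R = 1/(1−f) ≈ 1.20496.
Loading dose to hit Cmax,ss on first dose: D_load = D_maint·R ≈ 72 × 1.20496 ≈ 86.76 mg.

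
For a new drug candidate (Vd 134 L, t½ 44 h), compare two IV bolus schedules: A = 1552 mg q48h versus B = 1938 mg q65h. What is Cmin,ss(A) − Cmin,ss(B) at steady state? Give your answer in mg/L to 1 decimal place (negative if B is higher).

Regimen A: f = (1/2)^(48/44) ≈ 0.4695; Cmin,ss = (1552/134)·f/(1−f) ≈ 10.250 mg/L.
Regimen B: f = (1/2)^(65/44) ≈ 0.3592; Cmin,ss = (1938/134)·f/(1−f) ≈ 8.107 mg/L.
Difference ≈ 10.250 − 8.107 ≈ 2.143 mg/L.

2.1 mg/L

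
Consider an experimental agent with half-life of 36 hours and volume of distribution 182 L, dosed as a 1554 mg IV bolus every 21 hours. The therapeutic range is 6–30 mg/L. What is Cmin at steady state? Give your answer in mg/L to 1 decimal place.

17.1 mg/L

k = ln2/t½ = ln2/36 ≈ 0.019254 h⁻¹; fraction remaining f = e^(−kτ) = e^(−0.019254×21) ≈ 0.6674.
At steady state, accumulation factor R = 1/(1 − e^(−kτ)) ≈ 3.0066.
Single-dose peak C₀ = D/Vd = 1554/182 ≈ 8.538 mg/L.
Steady-state peak Cmax,ss = C₀·R ≈ 8.538 × 3.0066 ≈ 25.670 mg/L.
One interval later, Cmin,ss = Cmax,ss·e^(−kτ) ≈ 25.670 × 0.6674 ≈ 17.132 mg/L.
Trough 17.1 mg/L vs MEC 6 mg/L: adequate.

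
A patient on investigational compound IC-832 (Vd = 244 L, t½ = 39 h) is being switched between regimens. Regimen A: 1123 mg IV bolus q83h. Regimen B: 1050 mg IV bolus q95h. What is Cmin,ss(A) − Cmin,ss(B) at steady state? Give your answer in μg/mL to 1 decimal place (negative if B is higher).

0.4 μg/mL

Regimen A: f = (1/2)^(83/39) ≈ 0.2287; Cmin,ss = (1123/244)·f/(1−f) ≈ 1.365 μg/mL.
Regimen B: f = (1/2)^(95/39) ≈ 0.1848; Cmin,ss = (1050/244)·f/(1−f) ≈ 0.976 μg/mL.
Difference ≈ 1.365 − 0.976 ≈ 0.389 μg/mL.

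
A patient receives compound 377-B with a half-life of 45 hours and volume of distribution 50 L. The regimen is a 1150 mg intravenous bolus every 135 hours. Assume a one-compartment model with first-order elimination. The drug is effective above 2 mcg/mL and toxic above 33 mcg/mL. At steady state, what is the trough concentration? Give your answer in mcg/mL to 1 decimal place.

3.3 mcg/mL

The dosing interval is 3 half-lives, so f = 2^(−3) = 0.125.
Accumulation ratio R = 1/(1 − f) = 1/0.875 = 8/7.
Single-dose peak C₀ = D/Vd = 1150/50 = 23 mcg/mL.
Steady-state peak Cmax,ss = C₀·R = 23 × 8/7 ≈ 26.286 mcg/mL.
Steady-state trough Cmin,ss = Cmax,ss·f ≈ 26.286 × 0.125 ≈ 3.286 mcg/mL.
Trough 3.3 mcg/mL vs MEC 2 mcg/mL: adequate.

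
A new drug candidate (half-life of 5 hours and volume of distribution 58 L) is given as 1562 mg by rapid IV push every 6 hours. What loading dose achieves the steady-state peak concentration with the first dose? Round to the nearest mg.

f = (1/2)^(6/5) ≈ 0.435275; accumulation ratio R = 1/(1−f) ≈ 1.77077.
Loading dose to hit Cmax,ss on first dose: D_load = D_maint·R ≈ 1562 × 1.77077 ≈ 2765.94 mg.

2766 mg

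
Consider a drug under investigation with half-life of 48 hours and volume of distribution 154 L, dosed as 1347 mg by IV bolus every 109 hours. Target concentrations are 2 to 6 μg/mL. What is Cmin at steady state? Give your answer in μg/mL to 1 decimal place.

2.3 μg/mL

Over one 109-h interval, 109/48 ≈ 2.2708 half-lives elapse, leaving f ≈ 0.2072 of each dose.
Accumulation ratio R = 1/(1 − f) ≈ 1/0.7928 ≈ 1.2614.
Single-dose peak C₀ = D/Vd = 1347/154 ≈ 8.747 μg/mL.
Steady-state peak Cmax,ss = C₀·R ≈ 8.747 × 1.2614 ≈ 11.033 μg/mL.
Steady-state trough Cmin,ss = Cmax,ss·f ≈ 11.033 × 0.2072 ≈ 2.286 μg/mL.
Trough 2.3 μg/mL vs MEC 2 μg/mL: adequate.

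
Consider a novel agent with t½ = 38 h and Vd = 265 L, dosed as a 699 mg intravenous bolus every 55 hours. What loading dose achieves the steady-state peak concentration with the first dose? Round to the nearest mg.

f = (1/2)^(55/38) ≈ 0.366690; accumulation ratio R = 1/(1−f) ≈ 1.57901.
Loading dose to hit Cmax,ss on first dose: D_load = D_maint·R ≈ 699 × 1.57901 ≈ 1103.73 mg.

1104 mg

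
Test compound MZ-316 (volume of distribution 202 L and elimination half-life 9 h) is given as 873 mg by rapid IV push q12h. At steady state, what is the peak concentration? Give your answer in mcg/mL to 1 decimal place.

Over one 12-h interval, 12/9 ≈ 1.3333 half-lives elapse, leaving f ≈ 0.3969 of each dose.
At steady state, accumulation factor R = 1/(1 − e^(−kτ)) ≈ 1.6581.
Single-dose peak C₀ = D/Vd = 873/202 ≈ 4.322 mcg/mL.
Steady-state peak Cmax,ss = C₀·R ≈ 4.322 × 1.6581 ≈ 7.166 mcg/mL.

7.2 mcg/mL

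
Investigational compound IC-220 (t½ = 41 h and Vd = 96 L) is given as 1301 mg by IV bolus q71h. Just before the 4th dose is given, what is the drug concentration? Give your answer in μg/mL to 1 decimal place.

f = (1/2)^(τ/t½) = (1/2)^(71/41) ≈ 0.3011.
C₀ = D/Vd = 1301/96 ≈ 13.552 μg/mL.
Before the 4th dose, 3 doses have been given. Superposition: Cmin = C₀·(f + f² + … + f^3).
≈ 13.552 × (0.3011 + 0.0907 + 0.0273) ≈ 13.552 × 0.4191 ≈ 5.680 μg/mL.

5.7 μg/mL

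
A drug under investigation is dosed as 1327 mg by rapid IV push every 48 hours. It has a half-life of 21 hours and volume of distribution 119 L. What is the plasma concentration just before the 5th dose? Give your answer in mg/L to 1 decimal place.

2.9 mg/L

f = (1/2)^(τ/t½) = (1/2)^(48/21) ≈ 0.2051.
C₀ = D/Vd = 1327/119 ≈ 11.151 mg/L.
Before the 5th dose, 4 doses have been given. Superposition: Cmin = C₀·(f + f² + … + f^4).
≈ 11.151 × (0.2051 + 0.0421 + 0.0086 + 0.0018) ≈ 11.151 × 0.2576 ≈ 2.872 mg/L.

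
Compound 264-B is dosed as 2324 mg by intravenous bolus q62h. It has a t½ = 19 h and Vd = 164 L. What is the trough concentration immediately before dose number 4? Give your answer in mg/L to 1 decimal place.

f = (1/2)^(τ/t½) = (1/2)^(62/19) ≈ 0.1042.
C₀ = D/Vd = 2324/164 ≈ 14.171 mg/L.
Before the 4th dose, 3 doses have been given. Superposition: Cmin = C₀·(f + f² + … + f^3).
≈ 14.171 × (0.1042 + 0.0109 + 0.0011) ≈ 14.171 × 0.1162 ≈ 1.647 mg/L.

1.6 mg/L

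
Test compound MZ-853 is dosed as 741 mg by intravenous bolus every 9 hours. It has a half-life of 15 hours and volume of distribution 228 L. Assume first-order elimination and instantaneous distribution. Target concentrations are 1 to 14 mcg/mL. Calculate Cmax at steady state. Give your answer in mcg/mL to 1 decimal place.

9.6 mcg/mL

Over one 9-h interval, 9/15 ≈ 0.6 half-lives elapse, leaving f ≈ 0.6598 of each dose.
At steady state, accumulation factor R = 1/(1 − e^(−kτ)) ≈ 2.9394.
Single-dose peak C₀ = D/Vd = 741/228 ≈ 3.250 mcg/mL.
Cmax,ss = C₀/(1 − f) ≈ 3.250/0.3402 ≈ 9.553 mcg/mL.
Peak 9.6 mcg/mL vs MTC 14 mcg/mL: below toxic threshold.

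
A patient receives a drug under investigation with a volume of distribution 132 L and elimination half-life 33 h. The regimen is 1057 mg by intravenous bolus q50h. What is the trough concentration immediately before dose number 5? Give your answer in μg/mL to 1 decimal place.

4.2 μg/mL

f = (1/2)^(τ/t½) = (1/2)^(50/33) ≈ 0.3499.
C₀ = D/Vd = 1057/132 ≈ 8.008 μg/mL.
Before the 5th dose, 4 doses have been given. Superposition: Cmin = C₀·(f + f² + … + f^4).
≈ 8.008 × (0.3499 + 0.1224 + 0.0428 + 0.0150) ≈ 8.008 × 0.5301 ≈ 4.245 μg/mL.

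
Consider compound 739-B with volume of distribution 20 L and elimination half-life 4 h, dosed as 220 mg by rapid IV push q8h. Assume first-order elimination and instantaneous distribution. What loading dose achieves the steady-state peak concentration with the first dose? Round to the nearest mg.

f = (1/2)^(8/4) ≈ 0.250000; accumulation ratio R = 1/(1−f) ≈ 1.33333.
Loading dose to hit Cmax,ss on first dose: D_load = D_maint·R ≈ 220 × 1.33333 ≈ 293.33 mg.

293 mg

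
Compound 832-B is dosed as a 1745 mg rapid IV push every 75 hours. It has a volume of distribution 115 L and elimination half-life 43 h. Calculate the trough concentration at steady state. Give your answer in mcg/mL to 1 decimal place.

6.5 mcg/mL

Over one 75-h interval, 75/43 ≈ 1.7442 half-lives elapse, leaving f ≈ 0.2985 of each dose.
At steady state, accumulation factor R = 1/(1 − e^(−kτ)) ≈ 1.4255.
Single-dose peak C₀ = D/Vd = 1745/115 ≈ 15.174 mcg/mL.
Cmax,ss = C₀/(1 − f) ≈ 15.174/0.7015 ≈ 21.631 mcg/mL.
One interval later, Cmin,ss = Cmax,ss·e^(−kτ) ≈ 21.631 × 0.2985 ≈ 6.457 mcg/mL.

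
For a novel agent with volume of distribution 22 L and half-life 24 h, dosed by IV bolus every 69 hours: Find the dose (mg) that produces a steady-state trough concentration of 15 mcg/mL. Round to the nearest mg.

τ/t½ = 69/24 ≈ 2.875, so f = (1/2)^(69/24) ≈ 0.136313.
Cmin,ss = (D/Vd)·f/(1−f), so D = Cmin,ss·Vd·(1−f)/f.
D = 15 × 22 × (1−f)/f ≈ 15 × 22 × 6.33606 ≈ 2090.90 mg.

2091 mg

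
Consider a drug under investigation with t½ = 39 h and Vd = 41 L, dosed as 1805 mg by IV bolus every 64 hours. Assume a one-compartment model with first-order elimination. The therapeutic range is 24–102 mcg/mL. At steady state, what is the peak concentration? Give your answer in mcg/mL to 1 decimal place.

Over one 64-h interval, 64/39 ≈ 1.641 half-lives elapse, leaving f ≈ 0.3206 of each dose.
Accumulation ratio R = 1/(1 − f) ≈ 1/0.6794 ≈ 1.4719.
Single-dose peak C₀ = D/Vd = 1805/41 ≈ 44.024 mcg/mL.
Steady-state peak Cmax,ss = C₀·R ≈ 44.024 × 1.4719 ≈ 64.799 mcg/mL.
Peak 64.8 mcg/mL vs MTC 102 mcg/mL: below toxic threshold.

64.8 mcg/mL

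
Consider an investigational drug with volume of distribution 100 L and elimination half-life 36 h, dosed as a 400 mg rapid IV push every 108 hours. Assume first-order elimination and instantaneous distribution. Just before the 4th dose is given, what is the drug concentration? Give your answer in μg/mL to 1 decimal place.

f = (1/2)^(τ/t½) = (1/2)^(108/36) ≈ 0.1250.
C₀ = D/Vd = 400/100 ≈ 4.000 μg/mL.
Before the 4th dose, 3 doses have been given. Superposition: Cmin = C₀·(f + f² + … + f^3).
≈ 4.000 × (0.1250 + 0.0156 + 0.0020) ≈ 4.000 × 0.1426 ≈ 0.570 μg/mL.

0.6 μg/mL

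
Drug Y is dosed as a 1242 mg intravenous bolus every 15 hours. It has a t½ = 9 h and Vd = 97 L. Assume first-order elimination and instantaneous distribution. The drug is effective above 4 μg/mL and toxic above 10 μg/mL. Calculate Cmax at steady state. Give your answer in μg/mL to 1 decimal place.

18.7 μg/mL

Over one 15-h interval, 15/9 ≈ 1.6667 half-lives elapse, leaving f ≈ 0.3150 of each dose.
Accumulation ratio R = 1/(1 − f) ≈ 1/0.6850 ≈ 1.4599.
Each bolus raises the concentration by D/Vd = 1242/97 ≈ 12.804 μg/mL.
Steady-state peak Cmax,ss = C₀·R ≈ 12.804 × 1.4599 ≈ 18.693 μg/mL.
Peak 18.7 μg/mL vs MTC 10 μg/mL: exceeds toxic threshold.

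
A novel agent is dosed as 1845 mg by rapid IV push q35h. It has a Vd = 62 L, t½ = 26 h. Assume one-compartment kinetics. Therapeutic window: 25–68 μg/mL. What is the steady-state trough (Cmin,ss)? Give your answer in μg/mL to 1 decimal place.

19.3 μg/mL

Over one 35-h interval, 35/26 ≈ 1.3462 half-lives elapse, leaving f ≈ 0.3933 of each dose.
Each bolus raises the concentration by D/Vd = 1845/62 ≈ 29.758 μg/mL.
Steady-state trough Cmin,ss = C₀·f/(1−f) ≈ 29.758 × 0.3933/0.6067 ≈ 19.291 μg/mL.
Trough 19.3 μg/mL vs MEC 25 μg/mL: subtherapeutic.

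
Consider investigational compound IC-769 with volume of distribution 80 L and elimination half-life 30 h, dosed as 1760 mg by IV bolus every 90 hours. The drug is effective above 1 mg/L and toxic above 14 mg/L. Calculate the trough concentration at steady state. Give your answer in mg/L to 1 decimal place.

The dosing interval is 3 half-lives, so f = 2^(−3) = 0.125.
Accumulation ratio R = 1/(1 − f) = 1/0.875 = 8/7.
Single-dose peak C₀ = D/Vd = 1760/80 = 22 mg/L.
Steady-state peak Cmax,ss = C₀·R = 22 × 8/7 ≈ 25.143 mg/L.
Steady-state trough Cmin,ss = Cmax,ss·f ≈ 25.143 × 0.125 ≈ 3.143 mg/L.
Trough 3.1 mg/L vs MEC 1 mg/L: adequate.

3.1 mg/L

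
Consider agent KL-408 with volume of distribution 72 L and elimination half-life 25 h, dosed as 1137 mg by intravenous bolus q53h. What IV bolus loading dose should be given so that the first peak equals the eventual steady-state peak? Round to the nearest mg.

1477 mg

f = (1/2)^(53/25) ≈ 0.230047; accumulation ratio R = 1/(1−f) ≈ 1.29878.
Loading dose to hit Cmax,ss on first dose: D_load = D_maint·R ≈ 1137 × 1.29878 ≈ 1476.71 mg.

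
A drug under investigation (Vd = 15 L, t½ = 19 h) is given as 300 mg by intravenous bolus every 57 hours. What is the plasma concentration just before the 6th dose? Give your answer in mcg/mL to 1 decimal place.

2.9 mcg/mL

f = (1/2)^(τ/t½) = (1/2)^(57/19) ≈ 0.1250.
C₀ = D/Vd = 300/15 ≈ 20.000 mcg/mL.
Before the 6th dose, 5 doses have been given. Superposition: Cmin = C₀·(f + f² + … + f^5).
≈ 20.000 × (0.1250 + 0.0156 + 0.0020 + 0.0002 + 0.0000) ≈ 20.000 × 0.1428 ≈ 2.856 mcg/mL.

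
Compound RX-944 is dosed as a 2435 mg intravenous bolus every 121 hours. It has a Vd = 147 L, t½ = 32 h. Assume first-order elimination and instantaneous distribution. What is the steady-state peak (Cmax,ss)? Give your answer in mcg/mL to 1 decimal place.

17.9 mcg/mL

k = ln2/t½ = ln2/32 ≈ 0.021661 h⁻¹; fraction remaining f = e^(−kτ) = e^(−0.021661×121) ≈ 0.0727.
At steady state, accumulation factor R = 1/(1 − e^(−kτ)) ≈ 1.0784.
Each bolus raises the concentration by D/Vd = 2435/147 ≈ 16.565 mcg/mL.
Steady-state peak Cmax,ss = C₀·R ≈ 16.565 × 1.0784 ≈ 17.864 mcg/mL.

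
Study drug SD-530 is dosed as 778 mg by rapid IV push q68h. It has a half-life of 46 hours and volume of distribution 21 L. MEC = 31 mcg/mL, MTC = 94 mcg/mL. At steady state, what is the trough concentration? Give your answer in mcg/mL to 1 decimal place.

20.7 mcg/mL

τ/t½ = 68/46 ≈ 1.4783, so fraction remaining f = (1/2)^(68/46) ≈ 0.3589.
Accumulation ratio R = 1/(1 − f) ≈ 1/0.6411 ≈ 1.5598.
Each bolus raises the concentration by D/Vd = 778/21 ≈ 37.048 mcg/mL.
Cmax,ss = C₀/(1 − f) ≈ 37.048/0.6411 ≈ 57.788 mcg/mL.
One interval later, Cmin,ss = Cmax,ss·e^(−kτ) ≈ 57.788 × 0.3589 ≈ 20.740 mcg/mL.
Trough 20.7 mcg/mL vs MEC 31 mcg/mL: subtherapeutic.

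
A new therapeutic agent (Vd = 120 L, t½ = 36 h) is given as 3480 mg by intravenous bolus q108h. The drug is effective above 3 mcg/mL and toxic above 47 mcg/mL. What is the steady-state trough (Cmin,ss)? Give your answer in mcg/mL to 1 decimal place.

4.1 mcg/mL

τ = 108 h = 3 half-lives, so f = (1/2)^3 = 0.125.
Accumulation ratio R = 1/(1 − f) = 1/0.875 = 8/7.
Single-dose peak C₀ = D/Vd = 3480/120 = 29 mcg/mL.
Steady-state peak Cmax,ss = C₀·R = 29 × 8/7 ≈ 33.143 mcg/mL.
Steady-state trough Cmin,ss = Cmax,ss·f ≈ 33.143 × 0.125 ≈ 4.143 mcg/mL.
Trough 4.1 mcg/mL vs MEC 3 mcg/mL: adequate.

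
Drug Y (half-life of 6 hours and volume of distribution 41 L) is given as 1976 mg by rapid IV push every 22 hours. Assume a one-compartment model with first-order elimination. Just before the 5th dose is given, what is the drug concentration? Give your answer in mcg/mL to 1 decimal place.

f = (1/2)^(τ/t½) = (1/2)^(22/6) ≈ 0.0787.
C₀ = D/Vd = 1976/41 ≈ 48.195 mcg/mL.
Before the 5th dose, 4 doses have been given. Superposition: Cmin = C₀·(f + f² + … + f^4).
≈ 48.195 × (0.0787 + 0.0062 + 0.0005 + 0.0000) ≈ 48.195 × 0.0854 ≈ 4.116 mcg/mL.

4.1 mcg/mL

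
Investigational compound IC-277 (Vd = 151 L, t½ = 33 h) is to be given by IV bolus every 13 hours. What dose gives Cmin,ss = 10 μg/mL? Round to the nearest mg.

τ/t½ = 13/33 ≈ 0.39394, so f = (1/2)^(13/33) ≈ 0.761049.
Cmin,ss = (D/Vd)·f/(1−f), so D = Cmin,ss·Vd·(1−f)/f.
D = 10 × 151 × (1−f)/f ≈ 10 × 151 × 0.31398 ≈ 474.11 mg.

474 mg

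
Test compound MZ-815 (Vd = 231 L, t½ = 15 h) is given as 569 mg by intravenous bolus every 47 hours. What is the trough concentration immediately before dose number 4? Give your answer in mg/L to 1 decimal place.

f = (1/2)^(τ/t½) = (1/2)^(47/15) ≈ 0.1140.
C₀ = D/Vd = 569/231 ≈ 2.463 mg/L.
Before the 4th dose, 3 doses have been given. Superposition: Cmin = C₀·(f + f² + … + f^3).
≈ 2.463 × (0.1140 + 0.0130 + 0.0015) ≈ 2.463 × 0.1285 ≈ 0.316 mg/L.

0.3 mg/L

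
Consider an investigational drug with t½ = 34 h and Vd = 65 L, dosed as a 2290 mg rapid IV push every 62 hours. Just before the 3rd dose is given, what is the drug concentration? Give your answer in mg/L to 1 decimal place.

f = (1/2)^(τ/t½) = (1/2)^(62/34) ≈ 0.2825.
C₀ = D/Vd = 2290/65 ≈ 35.231 mg/L.
Before the 3rd dose, 2 doses have been given. Superposition: Cmin = C₀·(f + f²).
≈ 35.231 × (0.2825 + 0.0798) ≈ 35.231 × 0.3623 ≈ 12.764 mg/L.

12.8 mg/L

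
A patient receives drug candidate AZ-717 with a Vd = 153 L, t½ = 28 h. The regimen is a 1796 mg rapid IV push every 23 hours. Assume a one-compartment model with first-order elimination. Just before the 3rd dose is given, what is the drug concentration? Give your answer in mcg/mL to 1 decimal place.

f = (1/2)^(τ/t½) = (1/2)^(23/28) ≈ 0.5659.
C₀ = D/Vd = 1796/153 ≈ 11.739 mcg/mL.
Before the 3rd dose, 2 doses have been given. Superposition: Cmin = C₀·(f + f²).
≈ 11.739 × (0.5659 + 0.3202) ≈ 11.739 × 0.8861 ≈ 10.402 mcg/mL.

10.4 mcg/mL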